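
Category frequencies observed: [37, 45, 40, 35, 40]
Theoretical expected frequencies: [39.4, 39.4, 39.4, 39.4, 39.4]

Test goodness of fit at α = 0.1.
Chi-square goodness of fit test:
H₀: observed counts match expected distribution
H₁: observed counts differ from expected distribution
df = k - 1 = 4
χ² = Σ(O - E)²/E
   = (37 - 39.4)²/39.4 + (45 - 39.4)²/39.4 + (40 - 39.4)²/39.4 + (35 - 39.4)²/39.4 + (40 - 39.4)²/39.4
   = 0.146 + 0.796 + 0.009 + 0.491 + 0.009
   = 1.45
p-value = 0.8351

Since p-value > α = 0.1, we fail to reject H₀.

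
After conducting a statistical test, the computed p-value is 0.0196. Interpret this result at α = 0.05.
Since p = 0.0196 < α = 0.05, reject H₀.
There is sufficient evidence to reject the null hypothesis; the result is statistically significant at the 0.05 level.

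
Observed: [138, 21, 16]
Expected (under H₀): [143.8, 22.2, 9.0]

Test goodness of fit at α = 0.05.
Chi-square goodness of fit test:
H₀: observed counts match expected distribution
H₁: observed counts differ from expected distribution
df = k - 1 = 2
χ² = Σ(O - E)²/E
   = (138 - 143.8)²/143.8 + (21 - 22.2)²/22.2 + (16 - 9.0)²/9.0
   = 0.234 + 0.065 + 5.444
   = 5.74
p-value = 0.0566

Since p-value > α = 0.05, we fail to reject H₀.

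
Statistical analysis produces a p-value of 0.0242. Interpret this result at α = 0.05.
Since p = 0.0242 < α = 0.05, reject H₀.
There is sufficient evidence to reject the null hypothesis; the result is statistically significant at the 0.05 level.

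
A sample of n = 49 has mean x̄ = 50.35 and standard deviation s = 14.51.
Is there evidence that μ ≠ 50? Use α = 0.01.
One-sample t-test:
H₀: μ = 50
H₁: μ ≠ 50
df = n - 1 = 48
t = (x̄ - μ₀) / (s/√n) = (50.35 - 50) / (14.51/√49) = 0.169
p-value = 0.8666

Since p-value > α = 0.01, we fail to reject H₀.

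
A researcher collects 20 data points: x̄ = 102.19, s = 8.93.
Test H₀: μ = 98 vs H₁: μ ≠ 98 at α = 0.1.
One-sample t-test:
H₀: μ = 98
H₁: μ ≠ 98
df = n - 1 = 19
t = (x̄ - μ₀) / (s/√n) = (102.19 - 98) / (8.93/√20) = 2.098
p-value = 0.0495

Since p-value < α = 0.1, we reject H₀.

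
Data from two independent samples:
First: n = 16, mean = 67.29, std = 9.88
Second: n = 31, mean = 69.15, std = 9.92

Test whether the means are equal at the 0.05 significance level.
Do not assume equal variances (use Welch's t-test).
Welch's two-sample t-test:
H₀: μ₁ = μ₂
H₁: μ₁ ≠ μ₂
s₁²/n₁ = 9.88²/16 = 6.1009,  s₂²/n₂ = 9.92²/31 = 3.1744
SE = √(s₁²/n₁ + s₂²/n₂) = √(6.1009 + 3.1744) = 3.0455
df (Welch-Satterthwaite) = (s₁²/n₁ + s₂²/n₂)² / [(s₁²/n₁)²/(n₁-1) + (s₂²/n₂)²/(n₂-1)] ≈ 30.54
t = (x̄₁ - x̄₂) / SE = (67.29 - 69.15) / 3.0455 = -1.86 / 3.0455 = -0.611
p-value = 0.5459

Since p-value > α = 0.05, we fail to reject H₀.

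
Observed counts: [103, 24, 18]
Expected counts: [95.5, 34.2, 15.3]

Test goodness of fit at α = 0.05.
Chi-square goodness of fit test:
H₀: observed counts match expected distribution
H₁: observed counts differ from expected distribution
df = k - 1 = 2
χ² = Σ(O - E)²/E
   = (103 - 95.5)²/95.5 + (24 - 34.2)²/34.2 + (18 - 15.3)²/15.3
   = 0.589 + 3.042 + 0.476
   = 4.11
p-value = 0.1282

Since p-value > α = 0.05, we fail to reject H₀.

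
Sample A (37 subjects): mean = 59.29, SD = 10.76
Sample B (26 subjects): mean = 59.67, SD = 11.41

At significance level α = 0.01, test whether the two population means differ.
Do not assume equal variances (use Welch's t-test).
Welch's two-sample t-test:
H₀: μ₁ = μ₂
H₁: μ₁ ≠ μ₂
s₁²/n₁ = 10.76²/37 = 3.1291,  s₂²/n₂ = 11.41²/26 = 5.0072
SE = √(s₁²/n₁ + s₂²/n₂) = √(3.1291 + 5.0072) = 2.8524
df (Welch-Satterthwaite) = (s₁²/n₁ + s₂²/n₂)² / [(s₁²/n₁)²/(n₁-1) + (s₂²/n₂)²/(n₂-1)] ≈ 51.93
t = (x̄₁ - x̄₂) / SE = (59.29 - 59.67) / 2.8524 = -0.38 / 2.8524 = -0.133
p-value = 0.8945

Since p-value > α = 0.01, we fail to reject H₀.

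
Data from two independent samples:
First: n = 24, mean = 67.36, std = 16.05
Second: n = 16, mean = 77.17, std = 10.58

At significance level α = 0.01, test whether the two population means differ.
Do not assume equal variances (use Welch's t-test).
Welch's two-sample t-test:
H₀: μ₁ = μ₂
H₁: μ₁ ≠ μ₂
s₁²/n₁ = 16.05²/24 = 10.7334,  s₂²/n₂ = 10.58²/16 = 6.9960
SE = √(s₁²/n₁ + s₂²/n₂) = √(10.7334 + 6.9960) = 4.2106
df (Welch-Satterthwaite) = (s₁²/n₁ + s₂²/n₂)² / [(s₁²/n₁)²/(n₁-1) + (s₂²/n₂)²/(n₂-1)] ≈ 38.00
t = (x̄₁ - x̄₂) / SE = (67.36 - 77.17) / 4.2106 = -9.81 / 4.2106 = -2.330
p-value = 0.0252

Since p-value > α = 0.01, we fail to reject H₀.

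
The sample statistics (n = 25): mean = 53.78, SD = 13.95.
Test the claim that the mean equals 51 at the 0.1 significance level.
One-sample t-test:
H₀: μ = 51
H₁: μ ≠ 51
df = n - 1 = 24
t = (x̄ - μ₀) / (s/√n) = (53.78 - 51) / (13.95/√25) = 0.996
p-value = 0.3290

Since p-value > α = 0.1, we fail to reject H₀.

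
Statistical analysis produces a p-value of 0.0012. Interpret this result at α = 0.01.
Since p = 0.0012 < α = 0.01, reject H₀.
There is sufficient evidence to reject the null hypothesis; the result is statistically significant at the 0.01 level.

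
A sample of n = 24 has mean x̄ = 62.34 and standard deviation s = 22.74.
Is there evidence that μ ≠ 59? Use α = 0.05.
One-sample t-test:
H₀: μ = 59
H₁: μ ≠ 59
df = n - 1 = 23
t = (x̄ - μ₀) / (s/√n) = (62.34 - 59) / (22.74/√24) = 0.720
p-value = 0.4790

Since p-value > α = 0.05, we fail to reject H₀.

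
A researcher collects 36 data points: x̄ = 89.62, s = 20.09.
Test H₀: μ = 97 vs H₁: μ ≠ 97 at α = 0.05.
One-sample t-test:
H₀: μ = 97
H₁: μ ≠ 97
df = n - 1 = 35
t = (x̄ - μ₀) / (s/√n) = (89.62 - 97) / (20.09/√36) = -2.204
p-value = 0.0342

Since p-value < α = 0.05, we reject H₀.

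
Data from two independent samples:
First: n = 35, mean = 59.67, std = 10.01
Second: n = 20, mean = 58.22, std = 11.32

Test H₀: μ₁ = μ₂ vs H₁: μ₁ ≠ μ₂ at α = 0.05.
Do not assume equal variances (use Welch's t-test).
Welch's two-sample t-test:
H₀: μ₁ = μ₂
H₁: μ₁ ≠ μ₂
s₁²/n₁ = 10.01²/35 = 2.8629,  s₂²/n₂ = 11.32²/20 = 6.4071
SE = √(s₁²/n₁ + s₂²/n₂) = √(2.8629 + 6.4071) = 3.0447
df (Welch-Satterthwaite) = (s₁²/n₁ + s₂²/n₂)² / [(s₁²/n₁)²/(n₁-1) + (s₂²/n₂)²/(n₂-1)] ≈ 35.78
t = (x̄₁ - x̄₂) / SE = (59.67 - 58.22) / 3.0447 = 1.45 / 3.0447 = 0.476
p-value = 0.6368

Since p-value > α = 0.05, we fail to reject H₀.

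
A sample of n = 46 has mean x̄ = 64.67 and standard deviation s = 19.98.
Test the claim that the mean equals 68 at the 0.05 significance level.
One-sample t-test:
H₀: μ = 68
H₁: μ ≠ 68
df = n - 1 = 45
t = (x̄ - μ₀) / (s/√n) = (64.67 - 68) / (19.98/√46) = -1.130
p-value = 0.2643

Since p-value > α = 0.05, we fail to reject H₀.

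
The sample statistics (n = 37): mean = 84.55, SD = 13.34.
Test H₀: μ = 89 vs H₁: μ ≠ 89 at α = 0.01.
One-sample t-test:
H₀: μ = 89
H₁: μ ≠ 89
df = n - 1 = 36
t = (x̄ - μ₀) / (s/√n) = (84.55 - 89) / (13.34/√37) = -2.029
p-value = 0.0499

Since p-value > α = 0.01, we fail to reject H₀.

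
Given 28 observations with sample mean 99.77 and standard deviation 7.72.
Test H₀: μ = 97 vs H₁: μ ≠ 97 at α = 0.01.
One-sample t-test:
H₀: μ = 97
H₁: μ ≠ 97
df = n - 1 = 27
t = (x̄ - μ₀) / (s/√n) = (99.77 - 97) / (7.72/√28) = 1.899
p-value = 0.0683

Since p-value > α = 0.01, we fail to reject H₀.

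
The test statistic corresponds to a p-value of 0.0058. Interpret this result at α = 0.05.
Since p = 0.0058 < α = 0.05, reject H₀.
There is sufficient evidence to reject the null hypothesis; the result is statistically significant at the 0.05 level.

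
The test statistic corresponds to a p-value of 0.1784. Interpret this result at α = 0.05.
Since p = 0.1784 > α = 0.05, fail to reject H₀.
There is insufficient evidence to reject the null hypothesis; the result is not statistically significant at the 0.05 level.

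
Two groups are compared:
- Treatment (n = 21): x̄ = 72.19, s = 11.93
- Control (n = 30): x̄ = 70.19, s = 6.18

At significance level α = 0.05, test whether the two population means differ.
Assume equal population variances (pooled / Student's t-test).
Student's two-sample t-test (equal variances):
H₀: μ₁ = μ₂
H₁: μ₁ ≠ μ₂
df = n₁ + n₂ - 2 = 49
Pooled variance s_p² = [(n₁-1)s₁² + (n₂-1)s₂²] / (n₁ + n₂ - 2) = [(20)(11.93²) + (29)(6.18²)] / 49 = 80.6955
SE = √(s_p²(1/n₁ + 1/n₂)) = √(80.6955 × (1/21 + 1/30)) = 2.5559
t = (x̄₁ - x̄₂) / SE = (72.19 - 70.19) / 2.5559 = 2.00 / 2.5559 = 0.783
p-value = 0.4377

Since p-value > α = 0.05, we fail to reject H₀.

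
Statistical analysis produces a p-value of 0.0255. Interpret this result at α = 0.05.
Since p = 0.0255 < α = 0.05, reject H₀.
There is sufficient evidence to reject the null hypothesis; the result is statistically significant at the 0.05 level.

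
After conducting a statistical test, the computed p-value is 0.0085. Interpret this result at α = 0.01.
Since p = 0.0085 < α = 0.01, reject H₀.
There is sufficient evidence to reject the null hypothesis; the result is statistically significant at the 0.01 level.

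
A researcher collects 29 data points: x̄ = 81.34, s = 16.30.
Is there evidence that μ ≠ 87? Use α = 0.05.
One-sample t-test:
H₀: μ = 87
H₁: μ ≠ 87
df = n - 1 = 28
t = (x̄ - μ₀) / (s/√n) = (81.34 - 87) / (16.30/√29) = -1.870
p-value = 0.0720

Since p-value > α = 0.05, we fail to reject H₀.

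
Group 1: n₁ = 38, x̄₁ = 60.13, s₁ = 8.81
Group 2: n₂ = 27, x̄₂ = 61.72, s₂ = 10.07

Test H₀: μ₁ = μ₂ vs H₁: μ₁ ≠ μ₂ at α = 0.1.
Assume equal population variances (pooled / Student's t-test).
Student's two-sample t-test (equal variances):
H₀: μ₁ = μ₂
H₁: μ₁ ≠ μ₂
df = n₁ + n₂ - 2 = 63
Pooled variance s_p² = [(n₁-1)s₁² + (n₂-1)s₂²] / (n₁ + n₂ - 2) = [(37)(8.81²) + (26)(10.07²)] / 63 = 87.4337
SE = √(s_p²(1/n₁ + 1/n₂)) = √(87.4337 × (1/38 + 1/27)) = 2.3535
t = (x̄₁ - x̄₂) / SE = (60.13 - 61.72) / 2.3535 = -1.59 / 2.3535 = -0.676
p-value = 0.5018

Since p-value > α = 0.1, we fail to reject H₀.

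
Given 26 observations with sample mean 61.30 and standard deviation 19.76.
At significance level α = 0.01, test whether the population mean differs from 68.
One-sample t-test:
H₀: μ = 68
H₁: μ ≠ 68
df = n - 1 = 25
t = (x̄ - μ₀) / (s/√n) = (61.30 - 68) / (19.76/√26) = -1.729
p-value = 0.0962

Since p-value > α = 0.01, we fail to reject H₀.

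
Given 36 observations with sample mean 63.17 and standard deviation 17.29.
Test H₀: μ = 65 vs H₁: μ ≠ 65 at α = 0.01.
One-sample t-test:
H₀: μ = 65
H₁: μ ≠ 65
df = n - 1 = 35
t = (x̄ - μ₀) / (s/√n) = (63.17 - 65) / (17.29/√36) = -0.635
p-value = 0.5295

Since p-value > α = 0.01, we fail to reject H₀.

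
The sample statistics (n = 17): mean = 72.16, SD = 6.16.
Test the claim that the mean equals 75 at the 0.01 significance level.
One-sample t-test:
H₀: μ = 75
H₁: μ ≠ 75
df = n - 1 = 16
t = (x̄ - μ₀) / (s/√n) = (72.16 - 75) / (6.16/√17) = -1.901
p-value = 0.0755

Since p-value > α = 0.01, we fail to reject H₀.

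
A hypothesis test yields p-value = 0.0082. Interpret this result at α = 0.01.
Since p = 0.0082 < α = 0.01, reject H₀.
There is sufficient evidence to reject the null hypothesis; the result is statistically significant at the 0.01 level.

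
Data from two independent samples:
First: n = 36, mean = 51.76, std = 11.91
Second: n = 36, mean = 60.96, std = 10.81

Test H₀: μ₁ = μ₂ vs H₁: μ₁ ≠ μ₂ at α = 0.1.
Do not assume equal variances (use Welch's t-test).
Welch's two-sample t-test:
H₀: μ₁ = μ₂
H₁: μ₁ ≠ μ₂
s₁²/n₁ = 11.91²/36 = 3.9402,  s₂²/n₂ = 10.81²/36 = 3.2460
SE = √(s₁²/n₁ + s₂²/n₂) = √(3.9402 + 3.2460) = 2.6807
df (Welch-Satterthwaite) = (s₁²/n₁ + s₂²/n₂)² / [(s₁²/n₁)²/(n₁-1) + (s₂²/n₂)²/(n₂-1)] ≈ 69.35
t = (x̄₁ - x̄₂) / SE = (51.76 - 60.96) / 2.6807 = -9.20 / 2.6807 = -3.432
p-value = 0.0010

Since p-value < α = 0.1, we reject H₀.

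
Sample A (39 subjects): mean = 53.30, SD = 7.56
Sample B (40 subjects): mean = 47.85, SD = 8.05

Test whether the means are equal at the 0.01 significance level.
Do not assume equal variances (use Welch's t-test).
Welch's two-sample t-test:
H₀: μ₁ = μ₂
H₁: μ₁ ≠ μ₂
s₁²/n₁ = 7.56²/39 = 1.4655,  s₂²/n₂ = 8.05²/40 = 1.6201
SE = √(s₁²/n₁ + s₂²/n₂) = √(1.4655 + 1.6201) = 1.7566
df (Welch-Satterthwaite) = (s₁²/n₁ + s₂²/n₂)² / [(s₁²/n₁)²/(n₁-1) + (s₂²/n₂)²/(n₂-1)] ≈ 76.89
t = (x̄₁ - x̄₂) / SE = (53.30 - 47.85) / 1.7566 = 5.45 / 1.7566 = 3.103
p-value = 0.0027

Since p-value < α = 0.01, we reject H₀.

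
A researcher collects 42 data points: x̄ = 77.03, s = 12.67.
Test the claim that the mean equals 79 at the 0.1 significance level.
One-sample t-test:
H₀: μ = 79
H₁: μ ≠ 79
df = n - 1 = 41
t = (x̄ - μ₀) / (s/√n) = (77.03 - 79) / (12.67/√42) = -1.008
p-value = 0.3195

Since p-value > α = 0.1, we fail to reject H₀.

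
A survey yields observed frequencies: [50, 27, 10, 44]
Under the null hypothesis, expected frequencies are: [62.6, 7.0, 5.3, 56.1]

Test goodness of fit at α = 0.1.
Chi-square goodness of fit test:
H₀: observed counts match expected distribution
H₁: observed counts differ from expected distribution
df = k - 1 = 3
χ² = Σ(O - E)²/E
   = (50 - 62.6)²/62.6 + (27 - 7.0)²/7.0 + (10 - 5.3)²/5.3 + (44 - 56.1)²/56.1
   = 2.536 + 57.143 + 4.168 + 2.610
   = 66.46
p-value < 0.0001

Since p-value < α = 0.1, we reject H₀.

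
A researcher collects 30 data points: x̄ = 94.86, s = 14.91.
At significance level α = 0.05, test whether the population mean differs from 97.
One-sample t-test:
H₀: μ = 97
H₁: μ ≠ 97
df = n - 1 = 29
t = (x̄ - μ₀) / (s/√n) = (94.86 - 97) / (14.91/√30) = -0.786
p-value = 0.4382

Since p-value > α = 0.05, we fail to reject H₀.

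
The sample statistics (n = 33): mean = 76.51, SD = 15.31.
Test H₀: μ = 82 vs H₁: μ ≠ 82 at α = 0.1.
One-sample t-test:
H₀: μ = 82
H₁: μ ≠ 82
df = n - 1 = 32
t = (x̄ - μ₀) / (s/√n) = (76.51 - 82) / (15.31/√33) = -2.060
p-value = 0.0476

Since p-value < α = 0.1, we reject H₀.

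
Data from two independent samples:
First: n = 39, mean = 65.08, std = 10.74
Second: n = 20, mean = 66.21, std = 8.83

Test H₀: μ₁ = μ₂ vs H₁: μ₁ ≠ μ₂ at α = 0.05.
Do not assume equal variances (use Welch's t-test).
Welch's two-sample t-test:
H₀: μ₁ = μ₂
H₁: μ₁ ≠ μ₂
s₁²/n₁ = 10.74²/39 = 2.9576,  s₂²/n₂ = 8.83²/20 = 3.8984
SE = √(s₁²/n₁ + s₂²/n₂) = √(2.9576 + 3.8984) = 2.6184
df (Welch-Satterthwaite) = (s₁²/n₁ + s₂²/n₂)² / [(s₁²/n₁)²/(n₁-1) + (s₂²/n₂)²/(n₂-1)] ≈ 45.63
t = (x̄₁ - x̄₂) / SE = (65.08 - 66.21) / 2.6184 = -1.13 / 2.6184 = -0.432
p-value = 0.6681

Since p-value > α = 0.05, we fail to reject H₀.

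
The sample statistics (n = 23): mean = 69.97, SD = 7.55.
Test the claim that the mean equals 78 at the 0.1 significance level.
One-sample t-test:
H₀: μ = 78
H₁: μ ≠ 78
df = n - 1 = 22
t = (x̄ - μ₀) / (s/√n) = (69.97 - 78) / (7.55/√23) = -5.101
p-value < 0.0001

Since p-value < α = 0.1, we reject H₀.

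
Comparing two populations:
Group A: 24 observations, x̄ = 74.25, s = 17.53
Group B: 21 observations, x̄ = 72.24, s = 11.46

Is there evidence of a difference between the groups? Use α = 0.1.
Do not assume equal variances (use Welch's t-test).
Welch's two-sample t-test:
H₀: μ₁ = μ₂
H₁: μ₁ ≠ μ₂
s₁²/n₁ = 17.53²/24 = 12.8042,  s₂²/n₂ = 11.46²/21 = 6.2539
SE = √(s₁²/n₁ + s₂²/n₂) = √(12.8042 + 6.2539) = 4.3656
df (Welch-Satterthwaite) = (s₁²/n₁ + s₂²/n₂)² / [(s₁²/n₁)²/(n₁-1) + (s₂²/n₂)²/(n₂-1)] ≈ 39.98
t = (x̄₁ - x̄₂) / SE = (74.25 - 72.24) / 4.3656 = 2.01 / 4.3656 = 0.460
p-value = 0.6477

Since p-value > α = 0.1, we fail to reject H₀.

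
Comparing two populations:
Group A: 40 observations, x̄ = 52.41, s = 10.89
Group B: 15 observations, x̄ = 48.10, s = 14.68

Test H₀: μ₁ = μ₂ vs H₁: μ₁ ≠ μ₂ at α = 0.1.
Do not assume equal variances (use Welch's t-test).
Welch's two-sample t-test:
H₀: μ₁ = μ₂
H₁: μ₁ ≠ μ₂
s₁²/n₁ = 10.89²/40 = 2.9648,  s₂²/n₂ = 14.68²/15 = 14.3668
SE = √(s₁²/n₁ + s₂²/n₂) = √(2.9648 + 14.3668) = 4.1631
df (Welch-Satterthwaite) = (s₁²/n₁ + s₂²/n₂)² / [(s₁²/n₁)²/(n₁-1) + (s₂²/n₂)²/(n₂-1)] ≈ 20.07
t = (x̄₁ - x̄₂) / SE = (52.41 - 48.10) / 4.1631 = 4.31 / 4.1631 = 1.035
p-value = 0.3129

Since p-value > α = 0.1, we fail to reject H₀.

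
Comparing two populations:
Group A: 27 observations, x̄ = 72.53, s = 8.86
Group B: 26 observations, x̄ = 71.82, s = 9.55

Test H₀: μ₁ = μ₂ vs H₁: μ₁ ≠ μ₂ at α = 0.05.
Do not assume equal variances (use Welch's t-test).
Welch's two-sample t-test:
H₀: μ₁ = μ₂
H₁: μ₁ ≠ μ₂
s₁²/n₁ = 8.86²/27 = 2.9074,  s₂²/n₂ = 9.55²/26 = 3.5078
SE = √(s₁²/n₁ + s₂²/n₂) = √(2.9074 + 3.5078) = 2.5328
df (Welch-Satterthwaite) = (s₁²/n₁ + s₂²/n₂)² / [(s₁²/n₁)²/(n₁-1) + (s₂²/n₂)²/(n₂-1)] ≈ 50.35
t = (x̄₁ - x̄₂) / SE = (72.53 - 71.82) / 2.5328 = 0.71 / 2.5328 = 0.280
p-value = 0.7804

Since p-value > α = 0.05, we fail to reject H₀.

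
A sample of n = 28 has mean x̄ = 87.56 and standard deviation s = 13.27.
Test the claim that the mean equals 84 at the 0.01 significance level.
One-sample t-test:
H₀: μ = 84
H₁: μ ≠ 84
df = n - 1 = 27
t = (x̄ - μ₀) / (s/√n) = (87.56 - 84) / (13.27/√28) = 1.420
p-value = 0.1672

Since p-value > α = 0.01, we fail to reject H₀.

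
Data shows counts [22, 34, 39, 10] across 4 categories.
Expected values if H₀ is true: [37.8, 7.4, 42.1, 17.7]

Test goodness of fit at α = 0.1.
Chi-square goodness of fit test:
H₀: observed counts match expected distribution
H₁: observed counts differ from expected distribution
df = k - 1 = 3
χ² = Σ(O - E)²/E
   = (22 - 37.8)²/37.8 + (34 - 7.4)²/7.4 + (39 - 42.1)²/42.1 + (10 - 17.7)²/17.7
   = 6.604 + 95.616 + 0.228 + 3.350
   = 105.80
p-value < 0.0001

Since p-value < α = 0.1, we reject H₀.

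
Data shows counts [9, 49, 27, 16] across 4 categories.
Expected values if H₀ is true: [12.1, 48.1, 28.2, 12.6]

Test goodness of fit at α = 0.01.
Chi-square goodness of fit test:
H₀: observed counts match expected distribution
H₁: observed counts differ from expected distribution
df = k - 1 = 3
χ² = Σ(O - E)²/E
   = (9 - 12.1)²/12.1 + (49 - 48.1)²/48.1 + (27 - 28.2)²/28.2 + (16 - 12.6)²/12.6
   = 0.794 + 0.017 + 0.051 + 0.917
   = 1.78
p-value = 0.6194

Since p-value > α = 0.01, we fail to reject H₀.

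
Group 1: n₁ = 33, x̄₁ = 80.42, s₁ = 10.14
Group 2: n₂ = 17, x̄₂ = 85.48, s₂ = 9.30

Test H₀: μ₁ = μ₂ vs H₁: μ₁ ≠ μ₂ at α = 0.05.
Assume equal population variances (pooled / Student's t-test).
Student's two-sample t-test (equal variances):
H₀: μ₁ = μ₂
H₁: μ₁ ≠ μ₂
df = n₁ + n₂ - 2 = 48
Pooled variance s_p² = [(n₁-1)s₁² + (n₂-1)s₂²] / (n₁ + n₂ - 2) = [(32)(10.14²) + (16)(9.30²)] / 48 = 97.3764
SE = √(s_p²(1/n₁ + 1/n₂)) = √(97.3764 × (1/33 + 1/17)) = 2.9460
t = (x̄₁ - x̄₂) / SE = (80.42 - 85.48) / 2.9460 = -5.06 / 2.9460 = -1.718
p-value = 0.0923

Since p-value > α = 0.05, we fail to reject H₀.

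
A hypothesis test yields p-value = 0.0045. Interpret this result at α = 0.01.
Since p = 0.0045 < α = 0.01, reject H₀.
There is sufficient evidence to reject the null hypothesis; the result is statistically significant at the 0.01 level.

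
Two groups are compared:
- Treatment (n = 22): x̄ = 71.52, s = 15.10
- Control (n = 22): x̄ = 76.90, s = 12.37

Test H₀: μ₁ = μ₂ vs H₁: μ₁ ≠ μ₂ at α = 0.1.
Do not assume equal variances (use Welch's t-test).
Welch's two-sample t-test:
H₀: μ₁ = μ₂
H₁: μ₁ ≠ μ₂
s₁²/n₁ = 15.10²/22 = 10.3641,  s₂²/n₂ = 12.37²/22 = 6.9553
SE = √(s₁²/n₁ + s₂²/n₂) = √(10.3641 + 6.9553) = 4.1617
df (Welch-Satterthwaite) = (s₁²/n₁ + s₂²/n₂)² / [(s₁²/n₁)²/(n₁-1) + (s₂²/n₂)²/(n₂-1)] ≈ 40.43
t = (x̄₁ - x̄₂) / SE = (71.52 - 76.90) / 4.1617 = -5.38 / 4.1617 = -1.293
p-value = 0.2034

Since p-value > α = 0.1, we fail to reject H₀.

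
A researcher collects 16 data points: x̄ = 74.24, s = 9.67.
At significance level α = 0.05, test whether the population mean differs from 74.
One-sample t-test:
H₀: μ = 74
H₁: μ ≠ 74
df = n - 1 = 15
t = (x̄ - μ₀) / (s/√n) = (74.24 - 74) / (9.67/√16) = 0.099
p-value = 0.9222

Since p-value > α = 0.05, we fail to reject H₀.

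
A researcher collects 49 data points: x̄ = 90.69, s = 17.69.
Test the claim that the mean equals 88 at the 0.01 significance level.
One-sample t-test:
H₀: μ = 88
H₁: μ ≠ 88
df = n - 1 = 48
t = (x̄ - μ₀) / (s/√n) = (90.69 - 88) / (17.69/√49) = 1.064
p-value = 0.2925

Since p-value > α = 0.01, we fail to reject H₀.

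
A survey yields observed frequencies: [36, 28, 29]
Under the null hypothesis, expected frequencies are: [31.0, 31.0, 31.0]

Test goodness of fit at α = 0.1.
Chi-square goodness of fit test:
H₀: observed counts match expected distribution
H₁: observed counts differ from expected distribution
df = k - 1 = 2
χ² = Σ(O - E)²/E
   = (36 - 31.0)²/31.0 + (28 - 31.0)²/31.0 + (29 - 31.0)²/31.0
   = 0.806 + 0.290 + 0.129
   = 1.23
p-value = 0.5418

Since p-value > α = 0.1, we fail to reject H₀.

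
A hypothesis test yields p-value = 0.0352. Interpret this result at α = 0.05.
Since p = 0.0352 < α = 0.05, reject H₀.
There is sufficient evidence to reject the null hypothesis; the result is statistically significant at the 0.05 level.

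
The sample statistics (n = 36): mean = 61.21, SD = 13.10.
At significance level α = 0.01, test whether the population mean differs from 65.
One-sample t-test:
H₀: μ = 65
H₁: μ ≠ 65
df = n - 1 = 35
t = (x̄ - μ₀) / (s/√n) = (61.21 - 65) / (13.10/√36) = -1.736
p-value = 0.0914

Since p-value > α = 0.01, we fail to reject H₀.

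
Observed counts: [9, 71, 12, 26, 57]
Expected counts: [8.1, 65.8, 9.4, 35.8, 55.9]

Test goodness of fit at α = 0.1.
Chi-square goodness of fit test:
H₀: observed counts match expected distribution
H₁: observed counts differ from expected distribution
df = k - 1 = 4
χ² = Σ(O - E)²/E
   = (9 - 8.1)²/8.1 + (71 - 65.8)²/65.8 + (12 - 9.4)²/9.4 + (26 - 35.8)²/35.8 + (57 - 55.9)²/55.9
   = 0.100 + 0.411 + 0.719 + 2.683 + 0.022
   = 3.93
p-value = 0.4150

Since p-value > α = 0.1, we fail to reject H₀.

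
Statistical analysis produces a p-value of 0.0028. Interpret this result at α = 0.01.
Since p = 0.0028 < α = 0.01, reject H₀.
There is sufficient evidence to reject the null hypothesis; the result is statistically significant at the 0.01 level.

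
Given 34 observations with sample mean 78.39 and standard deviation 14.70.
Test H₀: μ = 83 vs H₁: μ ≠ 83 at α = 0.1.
One-sample t-test:
H₀: μ = 83
H₁: μ ≠ 83
df = n - 1 = 33
t = (x̄ - μ₀) / (s/√n) = (78.39 - 83) / (14.70/√34) = -1.829
p-value = 0.0765

Since p-value < α = 0.1, we reject H₀.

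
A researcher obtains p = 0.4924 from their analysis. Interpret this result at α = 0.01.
Since p = 0.4924 > α = 0.01, fail to reject H₀.
There is insufficient evidence to reject the null hypothesis; the result is not statistically significant at the 0.01 level.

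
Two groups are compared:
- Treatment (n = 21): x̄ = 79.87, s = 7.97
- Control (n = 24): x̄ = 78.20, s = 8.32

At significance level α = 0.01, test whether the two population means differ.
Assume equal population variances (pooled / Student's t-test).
Student's two-sample t-test (equal variances):
H₀: μ₁ = μ₂
H₁: μ₁ ≠ μ₂
df = n₁ + n₂ - 2 = 43
Pooled variance s_p² = [(n₁-1)s₁² + (n₂-1)s₂²] / (n₁ + n₂ - 2) = [(20)(7.97²) + (23)(8.32²)] / 43 = 66.5705
SE = √(s_p²(1/n₁ + 1/n₂)) = √(66.5705 × (1/21 + 1/24)) = 2.4380
t = (x̄₁ - x̄₂) / SE = (79.87 - 78.20) / 2.4380 = 1.67 / 2.4380 = 0.685
p-value = 0.4970

Since p-value > α = 0.01, we fail to reject H₀.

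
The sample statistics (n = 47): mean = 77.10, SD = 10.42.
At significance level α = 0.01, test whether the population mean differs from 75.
One-sample t-test:
H₀: μ = 75
H₁: μ ≠ 75
df = n - 1 = 46
t = (x̄ - μ₀) / (s/√n) = (77.10 - 75) / (10.42/√47) = 1.382
p-value = 0.1738

Since p-value > α = 0.01, we fail to reject H₀.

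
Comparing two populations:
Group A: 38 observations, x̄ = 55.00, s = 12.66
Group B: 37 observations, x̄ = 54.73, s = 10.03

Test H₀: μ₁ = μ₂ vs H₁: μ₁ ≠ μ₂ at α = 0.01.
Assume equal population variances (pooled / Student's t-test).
Student's two-sample t-test (equal variances):
H₀: μ₁ = μ₂
H₁: μ₁ ≠ μ₂
df = n₁ + n₂ - 2 = 73
Pooled variance s_p² = [(n₁-1)s₁² + (n₂-1)s₂²] / (n₁ + n₂ - 2) = [(37)(12.66²) + (36)(10.03²)] / 73 = 130.8470
SE = √(s_p²(1/n₁ + 1/n₂)) = √(130.8470 × (1/38 + 1/37)) = 2.6419
t = (x̄₁ - x̄₂) / SE = (55.00 - 54.73) / 2.6419 = 0.27 / 2.6419 = 0.102
p-value = 0.9189

Since p-value > α = 0.01, we fail to reject H₀.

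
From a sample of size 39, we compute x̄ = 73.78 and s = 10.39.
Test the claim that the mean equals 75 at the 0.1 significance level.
One-sample t-test:
H₀: μ = 75
H₁: μ ≠ 75
df = n - 1 = 38
t = (x̄ - μ₀) / (s/√n) = (73.78 - 75) / (10.39/√39) = -0.733
p-value = 0.4679

Since p-value > α = 0.1, we fail to reject H₀.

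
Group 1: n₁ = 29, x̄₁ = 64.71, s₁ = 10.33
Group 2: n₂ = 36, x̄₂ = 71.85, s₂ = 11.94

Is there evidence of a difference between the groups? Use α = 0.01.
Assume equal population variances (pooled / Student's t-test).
Student's two-sample t-test (equal variances):
H₀: μ₁ = μ₂
H₁: μ₁ ≠ μ₂
df = n₁ + n₂ - 2 = 63
Pooled variance s_p² = [(n₁-1)s₁² + (n₂-1)s₂²] / (n₁ + n₂ - 2) = [(28)(10.33²) + (35)(11.94²)] / 63 = 126.6282
SE = √(s_p²(1/n₁ + 1/n₂)) = √(126.6282 × (1/29 + 1/36)) = 2.8078
t = (x̄₁ - x̄₂) / SE = (64.71 - 71.85) / 2.8078 = -7.14 / 2.8078 = -2.543
p-value = 0.0135

Since p-value > α = 0.01, we fail to reject H₀.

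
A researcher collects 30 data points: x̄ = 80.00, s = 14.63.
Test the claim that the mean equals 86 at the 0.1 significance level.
One-sample t-test:
H₀: μ = 86
H₁: μ ≠ 86
df = n - 1 = 29
t = (x̄ - μ₀) / (s/√n) = (80.00 - 86) / (14.63/√30) = -2.246
p-value = 0.0325

Since p-value < α = 0.1, we reject H₀.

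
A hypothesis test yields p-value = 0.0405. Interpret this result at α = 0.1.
Since p = 0.0405 < α = 0.1, reject H₀.
There is sufficient evidence to reject the null hypothesis; the result is statistically significant at the 0.1 level.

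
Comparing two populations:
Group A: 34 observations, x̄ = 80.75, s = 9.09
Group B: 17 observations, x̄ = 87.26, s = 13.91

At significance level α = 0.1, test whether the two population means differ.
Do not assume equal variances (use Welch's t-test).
Welch's two-sample t-test:
H₀: μ₁ = μ₂
H₁: μ₁ ≠ μ₂
s₁²/n₁ = 9.09²/34 = 2.4302,  s₂²/n₂ = 13.91²/17 = 11.3817
SE = √(s₁²/n₁ + s₂²/n₂) = √(2.4302 + 11.3817) = 3.7164
df (Welch-Satterthwaite) = (s₁²/n₁ + s₂²/n₂)² / [(s₁²/n₁)²/(n₁-1) + (s₂²/n₂)²/(n₂-1)] ≈ 23.05
t = (x̄₁ - x̄₂) / SE = (80.75 - 87.26) / 3.7164 = -6.51 / 3.7164 = -1.752
p-value = 0.0931

Since p-value < α = 0.1, we reject H₀.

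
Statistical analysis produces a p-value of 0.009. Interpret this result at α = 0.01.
Since p = 0.009 < α = 0.01, reject H₀.
There is sufficient evidence to reject the null hypothesis; the result is statistically significant at the 0.01 level.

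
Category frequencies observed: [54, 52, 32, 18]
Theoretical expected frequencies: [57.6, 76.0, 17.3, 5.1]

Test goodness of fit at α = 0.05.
Chi-square goodness of fit test:
H₀: observed counts match expected distribution
H₁: observed counts differ from expected distribution
df = k - 1 = 3
χ² = Σ(O - E)²/E
   = (54 - 57.6)²/57.6 + (52 - 76.0)²/76.0 + (32 - 17.3)²/17.3 + (18 - 5.1)²/5.1
   = 0.225 + 7.579 + 12.491 + 32.629
   = 52.92
p-value < 0.0001

Since p-value < α = 0.05, we reject H₀.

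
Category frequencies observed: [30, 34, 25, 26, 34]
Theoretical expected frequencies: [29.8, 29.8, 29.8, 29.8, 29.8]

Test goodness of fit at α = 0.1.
Chi-square goodness of fit test:
H₀: observed counts match expected distribution
H₁: observed counts differ from expected distribution
df = k - 1 = 4
χ² = Σ(O - E)²/E
   = (30 - 29.8)²/29.8 + (34 - 29.8)²/29.8 + (25 - 29.8)²/29.8 + (26 - 29.8)²/29.8 + (34 - 29.8)²/29.8
   = 0.001 + 0.592 + 0.773 + 0.485 + 0.592
   = 2.44
p-value = 0.6549

Since p-value > α = 0.1, we fail to reject H₀.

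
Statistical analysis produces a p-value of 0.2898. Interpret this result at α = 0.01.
Since p = 0.2898 > α = 0.01, fail to reject H₀.
There is insufficient evidence to reject the null hypothesis; the result is not statistically significant at the 0.01 level.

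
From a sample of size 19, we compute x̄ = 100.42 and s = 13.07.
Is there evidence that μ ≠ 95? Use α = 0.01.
One-sample t-test:
H₀: μ = 95
H₁: μ ≠ 95
df = n - 1 = 18
t = (x̄ - μ₀) / (s/√n) = (100.42 - 95) / (13.07/√19) = 1.808
p-value = 0.0874

Since p-value > α = 0.01, we fail to reject H₀.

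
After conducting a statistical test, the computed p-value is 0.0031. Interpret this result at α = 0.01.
Since p = 0.0031 < α = 0.01, reject H₀.
There is sufficient evidence to reject the null hypothesis; the result is statistically significant at the 0.01 level.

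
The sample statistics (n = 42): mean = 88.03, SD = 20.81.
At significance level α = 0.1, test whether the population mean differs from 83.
One-sample t-test:
H₀: μ = 83
H₁: μ ≠ 83
df = n - 1 = 41
t = (x̄ - μ₀) / (s/√n) = (88.03 - 83) / (20.81/√42) = 1.566
p-value = 0.1249

Since p-value > α = 0.1, we fail to reject H₀.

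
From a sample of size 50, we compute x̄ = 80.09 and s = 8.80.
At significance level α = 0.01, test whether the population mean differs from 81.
One-sample t-test:
H₀: μ = 81
H₁: μ ≠ 81
df = n - 1 = 49
t = (x̄ - μ₀) / (s/√n) = (80.09 - 81) / (8.80/√50) = -0.731
p-value = 0.4681

Since p-value > α = 0.01, we fail to reject H₀.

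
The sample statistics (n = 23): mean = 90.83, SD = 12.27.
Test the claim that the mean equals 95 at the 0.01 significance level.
One-sample t-test:
H₀: μ = 95
H₁: μ ≠ 95
df = n - 1 = 22
t = (x̄ - μ₀) / (s/√n) = (90.83 - 95) / (12.27/√23) = -1.630
p-value = 0.1174

Since p-value > α = 0.01, we fail to reject H₀.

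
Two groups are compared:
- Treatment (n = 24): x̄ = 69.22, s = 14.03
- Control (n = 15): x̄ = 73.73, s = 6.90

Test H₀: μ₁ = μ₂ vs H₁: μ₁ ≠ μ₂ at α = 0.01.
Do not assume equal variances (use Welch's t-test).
Welch's two-sample t-test:
H₀: μ₁ = μ₂
H₁: μ₁ ≠ μ₂
s₁²/n₁ = 14.03²/24 = 8.2017,  s₂²/n₂ = 6.90²/15 = 3.1740
SE = √(s₁²/n₁ + s₂²/n₂) = √(8.2017 + 3.1740) = 3.3728
df (Welch-Satterthwaite) = (s₁²/n₁ + s₂²/n₂)² / [(s₁²/n₁)²/(n₁-1) + (s₂²/n₂)²/(n₂-1)] ≈ 35.51
t = (x̄₁ - x̄₂) / SE = (69.22 - 73.73) / 3.3728 = -4.51 / 3.3728 = -1.337
p-value = 0.1897

Since p-value > α = 0.01, we fail to reject H₀.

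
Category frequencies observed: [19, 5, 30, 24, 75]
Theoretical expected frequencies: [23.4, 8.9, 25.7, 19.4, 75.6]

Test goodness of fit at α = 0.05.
Chi-square goodness of fit test:
H₀: observed counts match expected distribution
H₁: observed counts differ from expected distribution
df = k - 1 = 4
χ² = Σ(O - E)²/E
   = (19 - 23.4)²/23.4 + (5 - 8.9)²/8.9 + (30 - 25.7)²/25.7 + (24 - 19.4)²/19.4 + (75 - 75.6)²/75.6
   = 0.827 + 1.709 + 0.719 + 1.091 + 0.005
   = 4.35
p-value = 0.3605

Since p-value > α = 0.05, we fail to reject H₀.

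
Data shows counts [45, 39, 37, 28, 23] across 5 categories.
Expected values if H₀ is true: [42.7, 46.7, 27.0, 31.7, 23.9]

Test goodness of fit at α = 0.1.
Chi-square goodness of fit test:
H₀: observed counts match expected distribution
H₁: observed counts differ from expected distribution
df = k - 1 = 4
χ² = Σ(O - E)²/E
   = (45 - 42.7)²/42.7 + (39 - 46.7)²/46.7 + (37 - 27.0)²/27.0 + (28 - 31.7)²/31.7 + (23 - 23.9)²/23.9
   = 0.124 + 1.270 + 3.704 + 0.432 + 0.034
   = 5.56
p-value = 0.2343

Since p-value > α = 0.1, we fail to reject H₀.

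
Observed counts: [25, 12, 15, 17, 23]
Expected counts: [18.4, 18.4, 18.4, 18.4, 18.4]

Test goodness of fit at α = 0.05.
Chi-square goodness of fit test:
H₀: observed counts match expected distribution
H₁: observed counts differ from expected distribution
df = k - 1 = 4
χ² = Σ(O - E)²/E
   = (25 - 18.4)²/18.4 + (12 - 18.4)²/18.4 + (15 - 18.4)²/18.4 + (17 - 18.4)²/18.4 + (23 - 18.4)²/18.4
   = 2.367 + 2.226 + 0.628 + 0.107 + 1.150
   = 6.48
p-value = 0.1662

Since p-value > α = 0.05, we fail to reject H₀.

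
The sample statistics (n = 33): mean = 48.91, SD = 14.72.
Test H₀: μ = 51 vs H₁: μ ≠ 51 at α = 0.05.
One-sample t-test:
H₀: μ = 51
H₁: μ ≠ 51
df = n - 1 = 32
t = (x̄ - μ₀) / (s/√n) = (48.91 - 51) / (14.72/√33) = -0.816
p-value = 0.4207

Since p-value > α = 0.05, we fail to reject H₀.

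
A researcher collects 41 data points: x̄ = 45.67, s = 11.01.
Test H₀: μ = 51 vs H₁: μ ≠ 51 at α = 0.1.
One-sample t-test:
H₀: μ = 51
H₁: μ ≠ 51
df = n - 1 = 40
t = (x̄ - μ₀) / (s/√n) = (45.67 - 51) / (11.01/√41) = -3.100
p-value = 0.0035

Since p-value < α = 0.1, we reject H₀.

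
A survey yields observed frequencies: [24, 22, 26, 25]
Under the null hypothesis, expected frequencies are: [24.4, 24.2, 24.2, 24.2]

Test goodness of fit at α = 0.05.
Chi-square goodness of fit test:
H₀: observed counts match expected distribution
H₁: observed counts differ from expected distribution
df = k - 1 = 3
χ² = Σ(O - E)²/E
   = (24 - 24.4)²/24.4 + (22 - 24.2)²/24.2 + (26 - 24.2)²/24.2 + (25 - 24.2)²/24.2
   = 0.007 + 0.200 + 0.134 + 0.026
   = 0.37
p-value = 0.9470

Since p-value > α = 0.05, we fail to reject H₀.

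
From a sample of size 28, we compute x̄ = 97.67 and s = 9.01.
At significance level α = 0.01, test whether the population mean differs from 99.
One-sample t-test:
H₀: μ = 99
H₁: μ ≠ 99
df = n - 1 = 27
t = (x̄ - μ₀) / (s/√n) = (97.67 - 99) / (9.01/√28) = -0.781
p-value = 0.4415

Since p-value > α = 0.01, we fail to reject H₀.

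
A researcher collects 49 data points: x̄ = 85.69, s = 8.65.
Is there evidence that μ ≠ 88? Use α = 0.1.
One-sample t-test:
H₀: μ = 88
H₁: μ ≠ 88
df = n - 1 = 48
t = (x̄ - μ₀) / (s/√n) = (85.69 - 88) / (8.65/√49) = -1.869
p-value = 0.0677

Since p-value < α = 0.1, we reject H₀.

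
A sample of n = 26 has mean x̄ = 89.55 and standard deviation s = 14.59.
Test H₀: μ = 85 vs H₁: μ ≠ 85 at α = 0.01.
One-sample t-test:
H₀: μ = 85
H₁: μ ≠ 85
df = n - 1 = 25
t = (x̄ - μ₀) / (s/√n) = (89.55 - 85) / (14.59/√26) = 1.590
p-value = 0.1244

Since p-value > α = 0.01, we fail to reject H₀.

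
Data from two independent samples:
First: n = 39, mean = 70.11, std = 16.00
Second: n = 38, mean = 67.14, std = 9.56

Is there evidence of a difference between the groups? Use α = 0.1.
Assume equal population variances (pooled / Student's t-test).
Student's two-sample t-test (equal variances):
H₀: μ₁ = μ₂
H₁: μ₁ ≠ μ₂
df = n₁ + n₂ - 2 = 75
Pooled variance s_p² = [(n₁-1)s₁² + (n₂-1)s₂²] / (n₁ + n₂ - 2) = [(38)(16.00²) + (37)(9.56²)] / 75 = 174.7942
SE = √(s_p²(1/n₁ + 1/n₂)) = √(174.7942 × (1/39 + 1/38)) = 3.0136
t = (x̄₁ - x̄₂) / SE = (70.11 - 67.14) / 3.0136 = 2.97 / 3.0136 = 0.986
p-value = 0.3275

Since p-value > α = 0.1, we fail to reject H₀.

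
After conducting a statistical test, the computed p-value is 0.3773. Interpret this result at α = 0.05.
Since p = 0.3773 > α = 0.05, fail to reject H₀.
There is insufficient evidence to reject the null hypothesis; the result is not statistically significant at the 0.05 level.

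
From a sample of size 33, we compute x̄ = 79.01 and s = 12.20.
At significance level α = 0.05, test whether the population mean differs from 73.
One-sample t-test:
H₀: μ = 73
H₁: μ ≠ 73
df = n - 1 = 32
t = (x̄ - μ₀) / (s/√n) = (79.01 - 73) / (12.20/√33) = 2.830
p-value = 0.0080

Since p-value < α = 0.05, we reject H₀.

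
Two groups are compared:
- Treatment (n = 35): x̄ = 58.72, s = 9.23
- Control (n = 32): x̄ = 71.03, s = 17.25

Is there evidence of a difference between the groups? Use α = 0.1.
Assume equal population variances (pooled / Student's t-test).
Student's two-sample t-test (equal variances):
H₀: μ₁ = μ₂
H₁: μ₁ ≠ μ₂
df = n₁ + n₂ - 2 = 65
Pooled variance s_p² = [(n₁-1)s₁² + (n₂-1)s₂²] / (n₁ + n₂ - 2) = [(34)(9.23²) + (31)(17.25²)] / 65 = 186.4769
SE = √(s_p²(1/n₁ + 1/n₂)) = √(186.4769 × (1/35 + 1/32)) = 3.3400
t = (x̄₁ - x̄₂) / SE = (58.72 - 71.03) / 3.3400 = -12.31 / 3.3400 = -3.686
p-value = 0.0005

Since p-value < α = 0.1, we reject H₀.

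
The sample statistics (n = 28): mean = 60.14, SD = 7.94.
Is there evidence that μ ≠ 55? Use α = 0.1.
One-sample t-test:
H₀: μ = 55
H₁: μ ≠ 55
df = n - 1 = 27
t = (x̄ - μ₀) / (s/√n) = (60.14 - 55) / (7.94/√28) = 3.425
p-value = 0.0020

Since p-value < α = 0.1, we reject H₀.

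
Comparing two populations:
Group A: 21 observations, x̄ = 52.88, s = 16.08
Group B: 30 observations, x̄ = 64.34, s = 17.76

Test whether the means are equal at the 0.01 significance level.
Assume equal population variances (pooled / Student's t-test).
Student's two-sample t-test (equal variances):
H₀: μ₁ = μ₂
H₁: μ₁ ≠ μ₂
df = n₁ + n₂ - 2 = 49
Pooled variance s_p² = [(n₁-1)s₁² + (n₂-1)s₂²] / (n₁ + n₂ - 2) = [(20)(16.08²) + (29)(17.76²)] / 49 = 292.2130
SE = √(s_p²(1/n₁ + 1/n₂)) = √(292.2130 × (1/21 + 1/30)) = 4.8637
t = (x̄₁ - x̄₂) / SE = (52.88 - 64.34) / 4.8637 = -11.46 / 4.8637 = -2.356
p-value = 0.0225

Since p-value > α = 0.01, we fail to reject H₀.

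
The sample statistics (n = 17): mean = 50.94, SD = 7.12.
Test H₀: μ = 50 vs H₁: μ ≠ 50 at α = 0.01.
One-sample t-test:
H₀: μ = 50
H₁: μ ≠ 50
df = n - 1 = 16
t = (x̄ - μ₀) / (s/√n) = (50.94 - 50) / (7.12/√17) = 0.544
p-value = 0.5937

Since p-value > α = 0.01, we fail to reject H₀.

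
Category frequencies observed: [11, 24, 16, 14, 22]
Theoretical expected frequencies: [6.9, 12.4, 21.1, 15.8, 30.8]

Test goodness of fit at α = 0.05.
Chi-square goodness of fit test:
H₀: observed counts match expected distribution
H₁: observed counts differ from expected distribution
df = k - 1 = 4
χ² = Σ(O - E)²/E
   = (11 - 6.9)²/6.9 + (24 - 12.4)²/12.4 + (16 - 21.1)²/21.1 + (14 - 15.8)²/15.8 + (22 - 30.8)²/30.8
   = 2.436 + 10.852 + 1.233 + 0.205 + 2.514
   = 17.24
p-value = 0.0017

Since p-value < α = 0.05, we reject H₀.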